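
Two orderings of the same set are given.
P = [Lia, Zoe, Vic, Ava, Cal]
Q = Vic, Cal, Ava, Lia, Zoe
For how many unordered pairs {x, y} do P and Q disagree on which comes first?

There are 7 disagreeing pairs.

Assign each item its position (1..5) in the first ordering, then rewrite the second ordering as that position sequence:
positions: Lia→1, Zoe→2, Vic→3, Ava→4, Cal→5
second ordering as positions: [3, 5, 4, 1, 2]
Discordant pairs = inversions in this position sequence.
3: 1, 2 → 2
5: 4, 1, 2 → 3
4: 1, 2 → 2
1: 0
2: 0
Total: 2 + 3 + 2 + 0 + 0 = 7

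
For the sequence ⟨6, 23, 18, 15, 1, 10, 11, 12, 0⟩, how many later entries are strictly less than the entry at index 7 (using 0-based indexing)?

1 such element

The element at index 7 is 12.
Elements after it: 0
Those smaller than 12: 0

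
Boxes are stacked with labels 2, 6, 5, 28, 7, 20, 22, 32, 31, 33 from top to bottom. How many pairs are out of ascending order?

5

For each element, count later entries that are smaller:
2 → none → 0
6 → 5 → 1
5 → none → 0
28 → 7, 20, 22 → 3
7 → none → 0
20 → none → 0
22 → none → 0
32 → 31 → 1
31 → none → 0
33 → none → 0
Sum: 0 + 1 + 0 + 3 + 0 + 0 + 0 + 1 + 0 + 0 = 5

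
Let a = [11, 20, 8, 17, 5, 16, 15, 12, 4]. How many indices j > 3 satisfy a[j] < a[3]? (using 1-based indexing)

The element at index 3 is 8.
Elements after it: 17, 5, 16, 15, 12, 4
Those smaller than 8: 5, 4

2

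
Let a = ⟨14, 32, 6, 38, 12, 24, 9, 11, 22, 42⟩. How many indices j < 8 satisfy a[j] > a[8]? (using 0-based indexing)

The element at index 8 is 22.
Elements before it: 14, 32, 6, 38, 12, 24, 9, 11
Those larger than 22: 32, 38, 24

3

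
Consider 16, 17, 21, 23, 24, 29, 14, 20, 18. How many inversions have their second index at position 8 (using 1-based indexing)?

4

The element at index 8 is 20.
Elements before it: 16, 17, 21, 23, 24, 29, 14
Those larger than 20: 21, 23, 24, 29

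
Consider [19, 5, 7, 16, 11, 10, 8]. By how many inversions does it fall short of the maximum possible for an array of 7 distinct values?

9 inversions short

Maximum inversions for 7 distinct elements is C(7, 2) = 7·6/2 = 21.
Current inversions — for each element, count later smaller elements:
19: 6
5: 0
7: 0
16: 3
11: 2
10: 1
8: 0
Current total: 6 + 0 + 0 + 3 + 2 + 1 + 0 = 12
Shortfall: 21 − 12 = 9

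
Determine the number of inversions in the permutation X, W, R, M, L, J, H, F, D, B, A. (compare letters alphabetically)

55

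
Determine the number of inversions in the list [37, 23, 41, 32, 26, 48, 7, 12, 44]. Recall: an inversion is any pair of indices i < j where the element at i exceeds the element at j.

For each element, count later entries that are smaller:
37 → 23, 32, 26, 7, 12 → 5
23 → 7, 12 → 2
41 → 32, 26, 7, 12 → 4
32 → 26, 7, 12 → 3
26 → 7, 12 → 2
48 → 7, 12, 44 → 3
7 → none → 0
12 → none → 0
44 → none → 0
Sum: 5 + 2 + 4 + 3 + 2 + 3 + 0 + 0 + 0 = 19

19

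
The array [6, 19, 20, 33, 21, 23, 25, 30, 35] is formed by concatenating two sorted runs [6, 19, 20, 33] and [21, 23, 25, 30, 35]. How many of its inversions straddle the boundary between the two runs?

For each element r of the right run, count left-run elements greater than r:
r = 21: 33 → 1
r = 23: 33 → 1
r = 25: 33 → 1
r = 30: 33 → 1
r = 35: none → 0
Cross-inversions: 1 + 1 + 1 + 1 + 0 = 4

4 split inversions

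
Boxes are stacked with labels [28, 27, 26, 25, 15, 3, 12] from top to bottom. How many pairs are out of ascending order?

20

Element-by-element contributions:
28 → 27, 26, 25, 15, 3, 12 → 6
27 → 26, 25, 15, 3, 12 → 5
26 → 25, 15, 3, 12 → 4
25 → 15, 3, 12 → 3
15 → 3, 12 → 2
3 → none → 0
12 → none → 0
Sum: 6 + 5 + 4 + 3 + 2 + 0 + 0 = 20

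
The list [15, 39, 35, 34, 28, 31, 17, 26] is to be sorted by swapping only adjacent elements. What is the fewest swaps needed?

There are 19 adjacent swaps.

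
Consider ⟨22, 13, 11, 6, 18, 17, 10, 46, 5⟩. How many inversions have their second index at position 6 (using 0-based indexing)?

5 such elements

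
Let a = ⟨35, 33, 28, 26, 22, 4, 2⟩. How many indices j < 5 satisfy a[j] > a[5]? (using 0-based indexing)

5

The element at index 5 is 4.
Elements before it: 35, 33, 28, 26, 22
Those larger than 4: 35, 33, 28, 26, 22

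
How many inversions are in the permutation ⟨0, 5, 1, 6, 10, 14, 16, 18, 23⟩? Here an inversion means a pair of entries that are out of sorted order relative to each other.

1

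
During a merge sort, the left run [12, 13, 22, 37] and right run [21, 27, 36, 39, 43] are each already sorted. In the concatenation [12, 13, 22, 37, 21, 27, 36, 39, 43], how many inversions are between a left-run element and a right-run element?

4 split inversions

Count, for every r in R, how many entries of L exceed r:
r = 21: 22, 37 → 2
r = 27: 37 → 1
r = 36: 37 → 1
r = 39: none → 0
r = 43: none → 0
Cross-inversions: 2 + 1 + 1 + 0 + 0 = 4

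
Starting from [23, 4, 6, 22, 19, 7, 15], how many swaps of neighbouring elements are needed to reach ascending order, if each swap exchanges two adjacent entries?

11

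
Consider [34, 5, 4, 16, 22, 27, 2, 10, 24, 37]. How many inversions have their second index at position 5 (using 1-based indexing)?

1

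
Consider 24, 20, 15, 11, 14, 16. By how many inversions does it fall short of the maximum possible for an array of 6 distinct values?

4 inversions short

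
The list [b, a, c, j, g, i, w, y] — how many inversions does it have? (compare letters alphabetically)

3 inversions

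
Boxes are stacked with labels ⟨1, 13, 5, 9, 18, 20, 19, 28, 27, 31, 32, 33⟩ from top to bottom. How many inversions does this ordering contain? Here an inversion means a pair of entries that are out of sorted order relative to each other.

4 inversions

For each element, count later entries that are smaller:
1 → none → 0
13 → 5, 9 → 2
5 → none → 0
9 → none → 0
18 → none → 0
20 → 19 → 1
19 → none → 0
28 → 27 → 1
27 → none → 0
31 → none → 0
32 → none → 0
33 → none → 0
Sum: 0 + 2 + 0 + 0 + 0 + 1 + 0 + 1 + 0 + 0 + 0 + 0 = 4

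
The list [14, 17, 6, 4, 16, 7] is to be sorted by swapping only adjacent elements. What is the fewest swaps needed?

Minimum adjacent swaps = number of inversions (each swap of adjacent out-of-order elements removes one inversion and no swap can remove more).
Count inversions — for each element, later elements that are smaller:
14: 6, 4, 7 → 3
17: 6, 4, 16, 7 → 4
6: 4 → 1
4: none → 0
16: 7 → 1
7: none → 0
Total inversions: 3 + 4 + 1 + 0 + 1 + 0 = 9

9 adjacent swaps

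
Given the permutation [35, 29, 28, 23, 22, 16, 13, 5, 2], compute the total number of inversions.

Element-by-element contributions:
35: 8
29: 7
28: 6
23: 5
22: 4
16: 3
13: 2
5: 1
2: 0
Sum: 8 + 7 + 6 + 5 + 4 + 3 + 2 + 1 + 0 = 36

Inversions: 36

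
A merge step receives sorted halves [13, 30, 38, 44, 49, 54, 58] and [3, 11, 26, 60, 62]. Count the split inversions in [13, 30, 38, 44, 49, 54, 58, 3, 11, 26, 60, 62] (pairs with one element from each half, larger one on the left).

Count, for every r in R, how many entries of L exceed r:
r = 3: 13, 30, 38, 44, 49, 54, 58 → 7
r = 11: 13, 30, 38, 44, 49, 54, 58 → 7
r = 26: 30, 38, 44, 49, 54, 58 → 6
r = 60: none → 0
r = 62: none → 0
Cross-inversions: 7 + 7 + 6 + 0 + 0 = 20

There are 20 cross-inversions.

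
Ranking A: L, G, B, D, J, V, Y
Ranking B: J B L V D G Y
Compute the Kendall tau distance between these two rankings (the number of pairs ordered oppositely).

9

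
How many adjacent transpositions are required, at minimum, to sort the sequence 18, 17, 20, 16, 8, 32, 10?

13

Each adjacent swap fixes exactly one inversion, so the minimum swap count equals the number of inversions.
Count inversions — for each element, later elements that are smaller:
18: 17, 16, 8, 10 → 4
17: 16, 8, 10 → 3
20: 16, 8, 10 → 3
16: 8, 10 → 2
8: none → 0
32: 10 → 1
10: none → 0
Total inversions: 4 + 3 + 3 + 2 + 0 + 1 + 0 = 13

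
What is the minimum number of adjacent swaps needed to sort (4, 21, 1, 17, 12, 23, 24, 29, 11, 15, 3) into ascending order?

The minimum number of adjacent swaps to sort an array equals its inversion count, since every such swap removes exactly one inversion.
Count inversions — for each element, later elements that are smaller:
4: 1, 3 → 2
21: 1, 17, 12, 11, 15, 3 → 6
1: none → 0
17: 12, 11, 15, 3 → 4
12: 11, 3 → 2
23: 11, 15, 3 → 3
24: 11, 15, 3 → 3
29: 11, 15, 3 → 3
11: 3 → 1
15: 3 → 1
3: none → 0
Total inversions: 2 + 6 + 0 + 4 + 2 + 3 + 3 + 3 + 1 + 1 + 0 = 25

There are 25 swaps.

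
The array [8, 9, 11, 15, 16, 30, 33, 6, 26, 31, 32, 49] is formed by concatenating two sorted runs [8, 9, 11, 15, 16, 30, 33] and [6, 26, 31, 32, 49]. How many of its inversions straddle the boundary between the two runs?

11

Take each right-half value and tally the left-half values above it:
r = 6: 8, 9, 11, 15, 16, 30, 33 → 7
r = 26: 30, 33 → 2
r = 31: 33 → 1
r = 32: 33 → 1
r = 49: none → 0
Cross-inversions: 7 + 2 + 1 + 1 + 0 = 11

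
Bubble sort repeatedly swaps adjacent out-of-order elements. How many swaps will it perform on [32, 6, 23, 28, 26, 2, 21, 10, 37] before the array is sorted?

Minimum adjacent swaps = number of inversions (each swap of adjacent out-of-order elements removes one inversion and no swap can remove more).
Count inversions — for each element, later elements that are smaller:
32: 6, 23, 28, 26, 2, 21, 10 → 7
6: 2 → 1
23: 2, 21, 10 → 3
28: 26, 2, 21, 10 → 4
26: 2, 21, 10 → 3
2: none → 0
21: 10 → 1
10: none → 0
37: none → 0
Total inversions: 7 + 1 + 3 + 4 + 3 + 0 + 1 + 0 + 0 = 19

Swaps: 19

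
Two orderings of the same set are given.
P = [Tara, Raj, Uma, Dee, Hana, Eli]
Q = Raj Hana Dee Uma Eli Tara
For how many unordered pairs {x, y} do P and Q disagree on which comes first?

Disagreeing pairs: 8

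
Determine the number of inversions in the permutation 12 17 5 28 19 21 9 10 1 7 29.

29

Count, for each position, how many later elements it exceeds:
12: 5
17: 5
5: 1
28: 6
19: 4
21: 4
9: 2
10: 2
1: 0
7: 0
29: 0
Sum: 5 + 5 + 1 + 6 + 4 + 4 + 2 + 2 + 0 + 0 + 0 = 29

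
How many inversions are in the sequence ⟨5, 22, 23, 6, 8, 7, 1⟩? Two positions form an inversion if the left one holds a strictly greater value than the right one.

Sweep left to right; for each value list the smaller values that follow it:
5: 1
22: 4
23: 4
6: 1
8: 2
7: 1
1: 0
Sum: 1 + 4 + 4 + 1 + 2 + 1 + 0 = 13

13 out-of-order pairs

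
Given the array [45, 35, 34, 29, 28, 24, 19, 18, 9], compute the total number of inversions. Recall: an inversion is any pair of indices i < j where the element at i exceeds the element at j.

36 inversions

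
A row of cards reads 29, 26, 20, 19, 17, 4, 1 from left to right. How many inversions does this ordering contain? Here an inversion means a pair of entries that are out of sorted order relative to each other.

21 inversions

For each element, count later entries that are smaller:
29: 6
26: 5
20: 4
19: 3
17: 2
4: 1
1: 0
Sum: 6 + 5 + 4 + 3 + 2 + 1 + 0 = 21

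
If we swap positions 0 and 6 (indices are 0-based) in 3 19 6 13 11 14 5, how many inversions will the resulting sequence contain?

Positions 0 and 6 hold 3 and 5; after swapping, the array is [5, 19, 6, 13, 11, 14, 3].
For each element, count later entries that are smaller:
5 → 3 → 1
19 → 6, 13, 11, 14, 3 → 5
6 → 3 → 1
13 → 11, 3 → 2
11 → 3 → 1
14 → 3 → 1
3 → none → 0
Sum: 1 + 5 + 1 + 2 + 1 + 1 + 0 = 11

11 inversions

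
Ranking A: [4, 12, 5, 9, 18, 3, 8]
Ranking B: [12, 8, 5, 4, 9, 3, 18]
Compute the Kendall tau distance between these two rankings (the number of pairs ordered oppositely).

Assign each item its position (1..7) in the first ordering, then rewrite the second ordering as that position sequence:
positions: 4→1, 12→2, 5→3, 9→4, 18→5, 3→6, 8→7
second ordering as positions: [2, 7, 3, 1, 4, 6, 5]
Discordant pairs = inversions in this position sequence.
2: 1 → 1
7: 3, 1, 4, 6, 5 → 5
3: 1 → 1
1: 0
4: 0
6: 5 → 1
5: 0
Total: 1 + 5 + 1 + 0 + 0 + 1 + 0 = 8

8 discordant pairs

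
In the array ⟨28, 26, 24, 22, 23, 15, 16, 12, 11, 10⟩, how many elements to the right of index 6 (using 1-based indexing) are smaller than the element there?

The element at index 6 is 15.
Elements after it: 16, 12, 11, 10
Those smaller than 15: 12, 11, 10

3 such elements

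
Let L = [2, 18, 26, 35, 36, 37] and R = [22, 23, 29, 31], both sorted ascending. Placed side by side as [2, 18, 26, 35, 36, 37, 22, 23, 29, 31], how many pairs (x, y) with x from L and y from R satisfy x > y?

Count, for every r in R, how many entries of L exceed r:
r = 22: 26, 35, 36, 37 → 4
r = 23: 26, 35, 36, 37 → 4
r = 29: 35, 36, 37 → 3
r = 31: 35, 36, 37 → 3
Cross-inversions: 4 + 4 + 3 + 3 = 14

14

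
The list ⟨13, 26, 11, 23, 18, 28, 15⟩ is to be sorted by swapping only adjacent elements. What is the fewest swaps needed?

9

Each adjacent swap fixes exactly one inversion, so the minimum swap count equals the number of inversions.
Count inversions — for each element, later elements that are smaller:
13: 11 → 1
26: 11, 23, 18, 15 → 4
11: none → 0
23: 18, 15 → 2
18: 15 → 1
28: 15 → 1
15: none → 0
Total inversions: 1 + 4 + 0 + 2 + 1 + 1 + 0 = 9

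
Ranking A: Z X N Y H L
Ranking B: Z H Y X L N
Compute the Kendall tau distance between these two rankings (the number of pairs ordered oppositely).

Discordant pairs: 6

Assign each item its position (1..6) in the first ordering, then rewrite the second ordering as that position sequence:
positions: Z→1, X→2, N→3, Y→4, H→5, L→6
second ordering as positions: [1, 5, 4, 2, 6, 3]
Discordant pairs = inversions in this position sequence.
1: 0
5: 4, 2, 3 → 3
4: 2, 3 → 2
2: 0
6: 3 → 1
3: 0
Total: 0 + 3 + 2 + 0 + 1 + 0 = 6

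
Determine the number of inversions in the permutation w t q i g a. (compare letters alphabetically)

Count, for each position, how many later elements it exceeds:
w: 5
t: 4
q: 3
i: 2
g: 1
a: 0
Sum: 5 + 4 + 3 + 2 + 1 + 0 = 15

15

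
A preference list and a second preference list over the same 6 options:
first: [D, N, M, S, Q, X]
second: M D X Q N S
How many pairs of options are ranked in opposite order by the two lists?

7 pairs

Assign each item its position (1..6) in the first ordering, then rewrite the second ordering as that position sequence:
positions: D→1, N→2, M→3, S→4, Q→5, X→6
second ordering as positions: [3, 1, 6, 5, 2, 4]
Discordant pairs = inversions in this position sequence.
3: 1, 2 → 2
1: 0
6: 5, 2, 4 → 3
5: 2, 4 → 2
2: 0
4: 0
Total: 2 + 0 + 3 + 2 + 0 + 0 = 7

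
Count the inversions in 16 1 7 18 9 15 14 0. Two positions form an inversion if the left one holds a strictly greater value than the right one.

16

Count, for each position, how many later elements it exceeds:
16 → 1, 7, 9, 15, 14, 0 → 6
1 → 0 → 1
7 → 0 → 1
18 → 9, 15, 14, 0 → 4
9 → 0 → 1
15 → 14, 0 → 2
14 → 0 → 1
0 → none → 0
Sum: 6 + 1 + 1 + 4 + 1 + 2 + 1 + 0 = 16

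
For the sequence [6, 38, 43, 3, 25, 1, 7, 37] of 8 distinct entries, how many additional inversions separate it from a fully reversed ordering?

13

Maximum inversions for 8 distinct elements is C(8, 2) = 8·7/2 = 28.
Current inversions — for each element, count later smaller elements:
6: 2
38: 5
43: 5
3: 1
25: 2
1: 0
7: 0
37: 0
Current total: 2 + 5 + 5 + 1 + 2 + 0 + 0 + 0 = 15
Shortfall: 28 − 15 = 13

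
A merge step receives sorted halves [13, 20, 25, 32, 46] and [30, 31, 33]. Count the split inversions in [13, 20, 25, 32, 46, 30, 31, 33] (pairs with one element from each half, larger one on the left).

Split inversions: 5

For each element r of the right run, count left-run elements greater than r:
r = 30: 32, 46 → 2
r = 31: 32, 46 → 2
r = 33: 46 → 1
Cross-inversions: 2 + 2 + 1 = 5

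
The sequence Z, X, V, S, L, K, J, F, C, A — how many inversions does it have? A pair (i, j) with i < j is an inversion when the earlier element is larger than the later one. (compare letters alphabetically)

Element-by-element contributions:
Z → X, V, S, L, K, J, F, C, A → 9
X → V, S, L, K, J, F, C, A → 8
V → S, L, K, J, F, C, A → 7
S → L, K, J, F, C, A → 6
L → K, J, F, C, A → 5
K → J, F, C, A → 4
J → F, C, A → 3
F → C, A → 2
C → A → 1
A → none → 0
Sum: 9 + 8 + 7 + 6 + 5 + 4 + 3 + 2 + 1 + 0 = 45

45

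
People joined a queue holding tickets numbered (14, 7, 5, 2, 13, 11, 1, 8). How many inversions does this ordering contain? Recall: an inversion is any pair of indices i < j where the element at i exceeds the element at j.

Sweep left to right; for each value list the smaller values that follow it:
14: 7
7: 3
5: 2
2: 1
13: 3
11: 2
1: 0
8: 0
Sum: 7 + 3 + 2 + 1 + 3 + 2 + 0 + 0 = 18

18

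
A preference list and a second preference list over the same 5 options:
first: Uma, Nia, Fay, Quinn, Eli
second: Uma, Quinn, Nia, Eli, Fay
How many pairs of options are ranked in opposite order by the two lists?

3

Assign each item its position (1..5) in the first ordering, then rewrite the second ordering as that position sequence:
positions: Uma→1, Nia→2, Fay→3, Quinn→4, Eli→5
second ordering as positions: [1, 4, 2, 5, 3]
Discordant pairs = inversions in this position sequence.
1: 0
4: 2, 3 → 2
2: 0
5: 3 → 1
3: 0
Total: 0 + 2 + 0 + 1 + 0 = 3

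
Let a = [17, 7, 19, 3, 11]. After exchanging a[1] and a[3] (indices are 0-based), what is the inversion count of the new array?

Positions 1 and 3 hold 7 and 3; after swapping, the array is [17, 3, 19, 7, 11].
Count, for each position, how many later elements it exceeds:
17: 3
3: 0
19: 2
7: 0
11: 0
Sum: 3 + 0 + 2 + 0 + 0 = 5

There are 5 inversions.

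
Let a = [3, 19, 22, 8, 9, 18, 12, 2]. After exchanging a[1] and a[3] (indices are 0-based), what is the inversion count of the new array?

Positions 1 and 3 hold 19 and 8; after swapping, the array is [3, 8, 22, 19, 9, 18, 12, 2].
Sweep left to right; for each value list the smaller values that follow it:
3: 1
8: 1
22: 5
19: 4
9: 1
18: 2
12: 1
2: 0
Sum: 1 + 1 + 5 + 4 + 1 + 2 + 1 + 0 = 15

15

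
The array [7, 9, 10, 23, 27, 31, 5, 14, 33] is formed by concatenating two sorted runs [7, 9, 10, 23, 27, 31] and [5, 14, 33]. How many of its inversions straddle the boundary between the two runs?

9 cross-inversions

For each element r of the right run, count left-run elements greater than r:
r = 5: 7, 9, 10, 23, 27, 31 → 6
r = 14: 23, 27, 31 → 3
r = 33: none → 0
Cross-inversions: 6 + 3 + 0 = 9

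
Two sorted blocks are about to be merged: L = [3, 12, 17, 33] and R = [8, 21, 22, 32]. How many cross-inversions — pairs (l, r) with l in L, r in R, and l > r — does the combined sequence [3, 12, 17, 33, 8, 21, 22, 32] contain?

Count, for every r in R, how many entries of L exceed r:
r = 8: 12, 17, 33 → 3
r = 21: 33 → 1
r = 22: 33 → 1
r = 32: 33 → 1
Cross-inversions: 3 + 1 + 1 + 1 = 6

6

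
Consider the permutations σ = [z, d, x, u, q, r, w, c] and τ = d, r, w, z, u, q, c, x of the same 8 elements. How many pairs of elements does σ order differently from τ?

Assign each item its position (1..8) in the first ordering, then rewrite the second ordering as that position sequence:
positions: z→1, d→2, x→3, u→4, q→5, r→6, w→7, c→8
second ordering as positions: [2, 6, 7, 1, 4, 5, 8, 3]
Discordant pairs = inversions in this position sequence.
2: 1 → 1
6: 1, 4, 5, 3 → 4
7: 1, 4, 5, 3 → 4
1: 0
4: 3 → 1
5: 3 → 1
8: 3 → 1
3: 0
Total: 1 + 4 + 4 + 0 + 1 + 1 + 1 + 0 = 12

12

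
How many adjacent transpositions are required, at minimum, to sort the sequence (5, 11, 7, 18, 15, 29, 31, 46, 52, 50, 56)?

3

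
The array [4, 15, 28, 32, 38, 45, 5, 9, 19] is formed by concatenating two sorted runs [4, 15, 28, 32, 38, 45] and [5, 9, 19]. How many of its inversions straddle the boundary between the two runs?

Count, for every r in R, how many entries of L exceed r:
r = 5: 15, 28, 32, 38, 45 → 5
r = 9: 15, 28, 32, 38, 45 → 5
r = 19: 28, 32, 38, 45 → 4
Cross-inversions: 5 + 5 + 4 = 14

There are 14 split inversions.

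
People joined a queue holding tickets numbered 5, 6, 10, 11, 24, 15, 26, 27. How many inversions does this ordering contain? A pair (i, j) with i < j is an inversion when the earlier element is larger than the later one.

Count, for each position, how many later elements it exceeds:
5 → none → 0
6 → none → 0
10 → none → 0
11 → none → 0
24 → 15 → 1
15 → none → 0
26 → none → 0
27 → none → 0
Sum: 0 + 0 + 0 + 0 + 1 + 0 + 0 + 0 = 1

Out-of-order pairs: 1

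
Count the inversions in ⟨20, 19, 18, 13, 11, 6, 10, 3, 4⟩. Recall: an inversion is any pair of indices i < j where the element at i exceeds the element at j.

For each element, count later entries that are smaller:
20 → 19, 18, 13, 11, 6, 10, 3, 4 → 8
19 → 18, 13, 11, 6, 10, 3, 4 → 7
18 → 13, 11, 6, 10, 3, 4 → 6
13 → 11, 6, 10, 3, 4 → 5
11 → 6, 10, 3, 4 → 4
6 → 3, 4 → 2
10 → 3, 4 → 2
3 → none → 0
4 → none → 0
Sum: 8 + 7 + 6 + 5 + 4 + 2 + 2 + 0 + 0 = 34

34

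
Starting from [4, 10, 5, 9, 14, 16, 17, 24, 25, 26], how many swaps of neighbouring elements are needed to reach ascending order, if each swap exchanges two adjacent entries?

Each adjacent swap fixes exactly one inversion, so the minimum swap count equals the number of inversions.
Count inversions — for each element, later elements that are smaller:
4: none → 0
10: 5, 9 → 2
5: none → 0
9: none → 0
14: none → 0
16: none → 0
17: none → 0
24: none → 0
25: none → 0
26: none → 0
Total inversions: 0 + 2 + 0 + 0 + 0 + 0 + 0 + 0 + 0 + 0 = 2

2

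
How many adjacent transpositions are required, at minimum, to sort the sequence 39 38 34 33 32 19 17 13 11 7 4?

Each adjacent swap fixes exactly one inversion, so the minimum swap count equals the number of inversions.
Count inversions — for each element, later elements that are smaller:
39: 38, 34, 33, 32, 19, 17, 13, 11, 7, 4 → 10
38: 34, 33, 32, 19, 17, 13, 11, 7, 4 → 9
34: 33, 32, 19, 17, 13, 11, 7, 4 → 8
33: 32, 19, 17, 13, 11, 7, 4 → 7
32: 19, 17, 13, 11, 7, 4 → 6
19: 17, 13, 11, 7, 4 → 5
17: 13, 11, 7, 4 → 4
13: 11, 7, 4 → 3
11: 7, 4 → 2
7: 4 → 1
4: none → 0
Total inversions: 10 + 9 + 8 + 7 + 6 + 5 + 4 + 3 + 2 + 1 + 0 = 55

Adjacent swaps: 55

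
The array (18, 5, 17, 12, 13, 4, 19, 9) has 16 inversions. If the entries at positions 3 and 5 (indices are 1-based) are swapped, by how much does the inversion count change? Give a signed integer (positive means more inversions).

Positions 3 and 5 hold 17 and 13; after swapping, the array is [18, 5, 13, 12, 17, 4, 19, 9].
Sweep left to right; for each value list the smaller values that follow it:
18 → 5, 13, 12, 17, 4, 9 → 6
5 → 4 → 1
13 → 12, 4, 9 → 3
12 → 4, 9 → 2
17 → 4, 9 → 2
4 → none → 0
19 → 9 → 1
9 → none → 0
Sum: 6 + 1 + 3 + 2 + 2 + 0 + 1 + 0 = 15
Change: 15 − 16 = -1

-1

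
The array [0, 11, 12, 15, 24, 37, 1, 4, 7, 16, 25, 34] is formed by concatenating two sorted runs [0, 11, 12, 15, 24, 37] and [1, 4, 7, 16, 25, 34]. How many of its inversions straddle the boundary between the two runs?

For each element r of the right run, count left-run elements greater than r:
r = 1: 11, 12, 15, 24, 37 → 5
r = 4: 11, 12, 15, 24, 37 → 5
r = 7: 11, 12, 15, 24, 37 → 5
r = 16: 24, 37 → 2
r = 25: 37 → 1
r = 34: 37 → 1
Cross-inversions: 5 + 5 + 5 + 2 + 1 + 1 = 19

19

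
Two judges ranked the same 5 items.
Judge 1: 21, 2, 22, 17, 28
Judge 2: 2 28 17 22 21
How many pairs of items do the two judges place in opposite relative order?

7

Assign each item its position (1..5) in the first ordering, then rewrite the second ordering as that position sequence:
positions: 21→1, 2→2, 22→3, 17→4, 28→5
second ordering as positions: [2, 5, 4, 3, 1]
Discordant pairs = inversions in this position sequence.
2: 1 → 1
5: 4, 3, 1 → 3
4: 3, 1 → 2
3: 1 → 1
1: 0
Total: 1 + 3 + 2 + 1 + 0 = 7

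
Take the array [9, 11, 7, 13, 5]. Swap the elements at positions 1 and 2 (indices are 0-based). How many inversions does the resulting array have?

There are 5 inversions.

Positions 1 and 2 hold 11 and 7; after swapping, the array is [9, 7, 11, 13, 5].
Element-by-element contributions:
9: 2
7: 1
11: 1
13: 1
5: 0
Sum: 2 + 1 + 1 + 1 + 0 = 5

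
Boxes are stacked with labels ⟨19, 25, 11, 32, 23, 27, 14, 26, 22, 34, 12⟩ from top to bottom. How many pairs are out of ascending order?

Count, for each position, how many later elements it exceeds:
19: 3
25: 5
11: 0
32: 6
23: 3
27: 4
14: 1
26: 2
22: 1
34: 1
12: 0
Sum: 3 + 5 + 0 + 6 + 3 + 4 + 1 + 2 + 1 + 1 + 0 = 26

There are 26 inversions.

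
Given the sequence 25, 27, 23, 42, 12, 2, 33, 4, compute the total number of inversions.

For each element, count later entries that are smaller:
25: 4
27: 4
23: 3
42: 4
12: 2
2: 0
33: 1
4: 0
Sum: 4 + 4 + 3 + 4 + 2 + 0 + 1 + 0 = 18

18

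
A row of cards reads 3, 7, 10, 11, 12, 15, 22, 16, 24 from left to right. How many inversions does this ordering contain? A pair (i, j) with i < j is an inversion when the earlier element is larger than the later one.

1 inversion

Sweep left to right; for each value list the smaller values that follow it:
3 → none → 0
7 → none → 0
10 → none → 0
11 → none → 0
12 → none → 0
15 → none → 0
22 → 16 → 1
16 → none → 0
24 → none → 0
Sum: 0 + 0 + 0 + 0 + 0 + 0 + 1 + 0 + 0 = 1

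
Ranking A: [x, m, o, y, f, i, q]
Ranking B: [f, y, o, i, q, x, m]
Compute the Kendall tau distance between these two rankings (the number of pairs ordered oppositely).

13

Assign each item its position (1..7) in the first ordering, then rewrite the second ordering as that position sequence:
positions: x→1, m→2, o→3, y→4, f→5, i→6, q→7
second ordering as positions: [5, 4, 3, 6, 7, 1, 2]
Discordant pairs = inversions in this position sequence.
5: 4, 3, 1, 2 → 4
4: 3, 1, 2 → 3
3: 1, 2 → 2
6: 1, 2 → 2
7: 1, 2 → 2
1: 0
2: 0
Total: 4 + 3 + 2 + 2 + 2 + 0 + 0 = 13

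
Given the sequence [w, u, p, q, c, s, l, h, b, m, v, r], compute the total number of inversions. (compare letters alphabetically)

40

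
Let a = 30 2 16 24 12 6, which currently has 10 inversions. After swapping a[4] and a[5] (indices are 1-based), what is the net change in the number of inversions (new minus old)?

-1

Positions 4 and 5 hold 24 and 12; after swapping, the array is [30, 2, 16, 12, 24, 6].
Element-by-element contributions:
30 → 2, 16, 12, 24, 6 → 5
2 → none → 0
16 → 12, 6 → 2
12 → 6 → 1
24 → 6 → 1
6 → none → 0
Sum: 5 + 0 + 2 + 1 + 1 + 0 = 9
Change: 9 − 10 = -1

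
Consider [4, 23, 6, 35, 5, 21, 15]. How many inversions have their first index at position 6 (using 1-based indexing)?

1 such element

The element at index 6 is 21.
Elements after it: 15
Those smaller than 21: 15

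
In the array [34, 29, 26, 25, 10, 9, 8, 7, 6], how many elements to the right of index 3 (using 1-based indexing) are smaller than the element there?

6

The element at index 3 is 26.
Elements after it: 25, 10, 9, 8, 7, 6
Those smaller than 26: 25, 10, 9, 8, 7, 6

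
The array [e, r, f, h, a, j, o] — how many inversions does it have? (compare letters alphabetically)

Out-of-order index pairs (1-indexed):
(1,5): e > a
(2,3): r > f
(2,4): r > h
(2,5): r > a
(2,6): r > j
(2,7): r > o
(3,5): f > a
(4,5): h > a
That's 8 pairs.

8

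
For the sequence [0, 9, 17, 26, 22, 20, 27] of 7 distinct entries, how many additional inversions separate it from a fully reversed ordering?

Maximum inversions for 7 distinct elements is C(7, 2) = 7·6/2 = 21.
Current inversions — for each element, count later smaller elements:
0: 0
9: 0
17: 0
26: 2
22: 1
20: 0
27: 0
Current total: 0 + 0 + 0 + 2 + 1 + 0 + 0 = 3
Shortfall: 21 − 3 = 18

18 inversions short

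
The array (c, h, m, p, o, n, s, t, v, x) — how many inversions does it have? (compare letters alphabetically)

Count, for each position, how many later elements it exceeds:
c → none → 0
h → none → 0
m → none → 0
p → o, n → 2
o → n → 1
n → none → 0
s → none → 0
t → none → 0
v → none → 0
x → none → 0
Sum: 0 + 0 + 0 + 2 + 1 + 0 + 0 + 0 + 0 + 0 = 3

3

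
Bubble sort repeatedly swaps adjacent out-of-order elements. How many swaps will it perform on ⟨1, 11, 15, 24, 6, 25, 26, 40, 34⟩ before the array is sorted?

The minimum number of adjacent swaps to sort an array equals its inversion count, since every such swap removes exactly one inversion.
Count inversions — for each element, later elements that are smaller:
1: none → 0
11: 6 → 1
15: 6 → 1
24: 6 → 1
6: none → 0
25: none → 0
26: none → 0
40: 34 → 1
34: none → 0
Total inversions: 0 + 1 + 1 + 1 + 0 + 0 + 0 + 1 + 0 = 4

4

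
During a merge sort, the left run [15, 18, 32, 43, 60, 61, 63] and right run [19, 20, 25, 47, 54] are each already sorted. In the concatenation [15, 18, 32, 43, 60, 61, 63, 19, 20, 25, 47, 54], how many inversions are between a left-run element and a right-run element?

21

Take each right-half value and tally the left-half values above it:
r = 19: 32, 43, 60, 61, 63 → 5
r = 20: 32, 43, 60, 61, 63 → 5
r = 25: 32, 43, 60, 61, 63 → 5
r = 47: 60, 61, 63 → 3
r = 54: 60, 61, 63 → 3
Cross-inversions: 5 + 5 + 5 + 3 + 3 = 21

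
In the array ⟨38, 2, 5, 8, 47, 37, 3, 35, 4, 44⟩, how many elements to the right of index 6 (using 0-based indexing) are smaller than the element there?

The element at index 6 is 3.
Elements after it: 35, 4, 44
None of them are smaller than 3.

0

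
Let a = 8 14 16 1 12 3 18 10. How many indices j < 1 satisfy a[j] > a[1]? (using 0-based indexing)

The element at index 1 is 14.
Elements before it: 8
None of them are larger than 14.

0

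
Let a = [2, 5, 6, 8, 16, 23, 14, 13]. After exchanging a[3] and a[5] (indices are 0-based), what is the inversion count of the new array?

8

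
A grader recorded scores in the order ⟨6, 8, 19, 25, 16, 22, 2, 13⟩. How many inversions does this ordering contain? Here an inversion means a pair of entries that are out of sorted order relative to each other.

Out-of-order pairs: 13

For each element, count later entries that are smaller:
6: 1
8: 1
19: 3
25: 4
16: 2
22: 2
2: 0
13: 0
Sum: 1 + 1 + 3 + 4 + 2 + 2 + 0 + 0 = 13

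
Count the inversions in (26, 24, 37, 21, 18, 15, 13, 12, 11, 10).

Sweep left to right; for each value list the smaller values that follow it:
26 → 24, 21, 18, 15, 13, 12, 11, 10 → 8
24 → 21, 18, 15, 13, 12, 11, 10 → 7
37 → 21, 18, 15, 13, 12, 11, 10 → 7
21 → 18, 15, 13, 12, 11, 10 → 6
18 → 15, 13, 12, 11, 10 → 5
15 → 13, 12, 11, 10 → 4
13 → 12, 11, 10 → 3
12 → 11, 10 → 2
11 → 10 → 1
10 → none → 0
Sum: 8 + 7 + 7 + 6 + 5 + 4 + 3 + 2 + 1 + 0 = 43

43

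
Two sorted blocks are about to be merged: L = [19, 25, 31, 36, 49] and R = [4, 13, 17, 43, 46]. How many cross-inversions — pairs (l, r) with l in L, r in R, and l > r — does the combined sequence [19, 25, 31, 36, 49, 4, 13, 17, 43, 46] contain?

17

Count, for every r in R, how many entries of L exceed r:
r = 4: 19, 25, 31, 36, 49 → 5
r = 13: 19, 25, 31, 36, 49 → 5
r = 17: 19, 25, 31, 36, 49 → 5
r = 43: 49 → 1
r = 46: 49 → 1
Cross-inversions: 5 + 5 + 5 + 1 + 1 = 17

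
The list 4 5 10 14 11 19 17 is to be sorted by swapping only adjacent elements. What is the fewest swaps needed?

2 adjacent swaps

Minimum adjacent swaps = number of inversions (each swap of adjacent out-of-order elements removes one inversion and no swap can remove more).
Count inversions — for each element, later elements that are smaller:
4: none → 0
5: none → 0
10: none → 0
14: 11 → 1
11: none → 0
19: 17 → 1
17: none → 0
Total inversions: 0 + 0 + 0 + 1 + 0 + 1 + 0 = 2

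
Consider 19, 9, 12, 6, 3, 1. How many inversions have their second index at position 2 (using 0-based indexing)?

The element at index 2 is 12.
Elements before it: 19, 9
Those larger than 12: 19

1 such element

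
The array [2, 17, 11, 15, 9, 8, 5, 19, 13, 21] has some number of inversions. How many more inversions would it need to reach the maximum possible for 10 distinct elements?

28

Maximum inversions for 10 distinct elements is C(10, 2) = 10·9/2 = 45.
Current inversions — for each element, count later smaller elements:
2: 0
17: 6
11: 3
15: 4
9: 2
8: 1
5: 0
19: 1
13: 0
21: 0
Current total: 0 + 6 + 3 + 4 + 2 + 1 + 0 + 1 + 0 + 0 = 17
Shortfall: 45 − 17 = 28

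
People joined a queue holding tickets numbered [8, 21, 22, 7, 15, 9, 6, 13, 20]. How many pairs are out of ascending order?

Count, for each position, how many later elements it exceeds:
8 → 7, 6 → 2
21 → 7, 15, 9, 6, 13, 20 → 6
22 → 7, 15, 9, 6, 13, 20 → 6
7 → 6 → 1
15 → 9, 6, 13 → 3
9 → 6 → 1
6 → none → 0
13 → none → 0
20 → none → 0
Sum: 2 + 6 + 6 + 1 + 3 + 1 + 0 + 0 + 0 = 19

19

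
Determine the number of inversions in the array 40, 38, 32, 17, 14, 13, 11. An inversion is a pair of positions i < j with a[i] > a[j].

Count, for each position, how many later elements it exceeds:
40 → 38, 32, 17, 14, 13, 11 → 6
38 → 32, 17, 14, 13, 11 → 5
32 → 17, 14, 13, 11 → 4
17 → 14, 13, 11 → 3
14 → 13, 11 → 2
13 → 11 → 1
11 → none → 0
Sum: 6 + 5 + 4 + 3 + 2 + 1 + 0 = 21

21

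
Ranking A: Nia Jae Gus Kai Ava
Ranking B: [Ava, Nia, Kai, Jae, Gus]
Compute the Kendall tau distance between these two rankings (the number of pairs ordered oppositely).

6 discordant pairs

Assign each item its position (1..5) in the first ordering, then rewrite the second ordering as that position sequence:
positions: Nia→1, Jae→2, Gus→3, Kai→4, Ava→5
second ordering as positions: [5, 1, 4, 2, 3]
Discordant pairs = inversions in this position sequence.
5: 1, 4, 2, 3 → 4
1: 0
4: 2, 3 → 2
2: 0
3: 0
Total: 4 + 0 + 2 + 0 + 0 = 6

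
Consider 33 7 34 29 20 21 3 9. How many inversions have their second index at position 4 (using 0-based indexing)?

The element at index 4 is 20.
Elements before it: 33, 7, 34, 29
Those larger than 20: 33, 34, 29

3 such elements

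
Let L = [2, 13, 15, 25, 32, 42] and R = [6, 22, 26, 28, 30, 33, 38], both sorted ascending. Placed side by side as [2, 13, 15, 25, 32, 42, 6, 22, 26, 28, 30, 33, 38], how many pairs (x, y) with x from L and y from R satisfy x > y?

Take each right-half value and tally the left-half values above it:
r = 6: 13, 15, 25, 32, 42 → 5
r = 22: 25, 32, 42 → 3
r = 26: 32, 42 → 2
r = 28: 32, 42 → 2
r = 30: 32, 42 → 2
r = 33: 42 → 1
r = 38: 42 → 1
Cross-inversions: 5 + 3 + 2 + 2 + 2 + 1 + 1 = 16

16 split inversions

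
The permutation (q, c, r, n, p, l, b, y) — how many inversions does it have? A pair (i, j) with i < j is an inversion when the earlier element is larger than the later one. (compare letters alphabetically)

15

Element-by-element contributions:
q: 5
c: 1
r: 4
n: 2
p: 2
l: 1
b: 0
y: 0
Sum: 5 + 1 + 4 + 2 + 2 + 1 + 0 + 0 = 15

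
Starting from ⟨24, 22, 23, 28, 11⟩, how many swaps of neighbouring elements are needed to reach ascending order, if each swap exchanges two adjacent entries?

Each adjacent swap fixes exactly one inversion, so the minimum swap count equals the number of inversions.
Count inversions — for each element, later elements that are smaller:
24: 22, 23, 11 → 3
22: 11 → 1
23: 11 → 1
28: 11 → 1
11: none → 0
Total inversions: 3 + 1 + 1 + 1 + 0 = 6

6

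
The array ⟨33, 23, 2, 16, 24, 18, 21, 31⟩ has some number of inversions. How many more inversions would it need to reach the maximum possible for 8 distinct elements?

15 inversions short

Maximum inversions for 8 distinct elements is C(8, 2) = 8·7/2 = 28.
Current inversions — for each element, count later smaller elements:
33: 7
23: 4
2: 0
16: 0
24: 2
18: 0
21: 0
31: 0
Current total: 7 + 4 + 0 + 0 + 2 + 0 + 0 + 0 = 13
Shortfall: 28 − 13 = 15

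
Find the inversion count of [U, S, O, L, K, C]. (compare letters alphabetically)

Element-by-element contributions:
U: 5
S: 4
O: 3
L: 2
K: 1
C: 0
Sum: 5 + 4 + 3 + 2 + 1 + 0 = 15

15 inversions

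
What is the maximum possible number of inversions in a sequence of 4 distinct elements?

6

A reversed (strictly descending) arrangement makes every pair an inversion, giving C(4, 2) inversions.
C(4, 2) = 4·3/2 = 6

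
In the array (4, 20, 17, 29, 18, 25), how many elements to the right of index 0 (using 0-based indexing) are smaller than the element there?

0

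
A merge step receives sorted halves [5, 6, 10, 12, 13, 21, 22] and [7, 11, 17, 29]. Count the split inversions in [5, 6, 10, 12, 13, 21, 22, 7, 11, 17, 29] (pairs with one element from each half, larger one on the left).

For each element r of the right run, count left-run elements greater than r:
r = 7: 10, 12, 13, 21, 22 → 5
r = 11: 12, 13, 21, 22 → 4
r = 17: 21, 22 → 2
r = 29: none → 0
Cross-inversions: 5 + 4 + 2 + 0 = 11

11 cross-inversions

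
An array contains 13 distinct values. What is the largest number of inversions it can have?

78 inversions

A reversed (strictly descending) arrangement makes every pair an inversion, giving C(13, 2) inversions.
C(13, 2) = 13·12/2 = 78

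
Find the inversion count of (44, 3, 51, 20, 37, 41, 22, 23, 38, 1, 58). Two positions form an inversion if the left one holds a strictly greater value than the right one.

27

Sweep left to right; for each value list the smaller values that follow it:
44: 8
3: 1
51: 7
20: 1
37: 3
41: 4
22: 1
23: 1
38: 1
1: 0
58: 0
Sum: 8 + 1 + 7 + 1 + 3 + 4 + 1 + 1 + 1 + 0 + 0 = 27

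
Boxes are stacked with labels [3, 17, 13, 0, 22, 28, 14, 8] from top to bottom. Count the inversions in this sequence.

12 out-of-order pairs

Element-by-element contributions:
3 → 0 → 1
17 → 13, 0, 14, 8 → 4
13 → 0, 8 → 2
0 → none → 0
22 → 14, 8 → 2
28 → 14, 8 → 2
14 → 8 → 1
8 → none → 0
Sum: 1 + 4 + 2 + 0 + 2 + 2 + 1 + 0 = 12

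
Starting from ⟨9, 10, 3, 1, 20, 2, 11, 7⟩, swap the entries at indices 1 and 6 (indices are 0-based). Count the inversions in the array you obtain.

Positions 1 and 6 hold 10 and 11; after swapping, the array is [9, 11, 3, 1, 20, 2, 10, 7].
Sweep left to right; for each value list the smaller values that follow it:
9 → 3, 1, 2, 7 → 4
11 → 3, 1, 2, 10, 7 → 5
3 → 1, 2 → 2
1 → none → 0
20 → 2, 10, 7 → 3
2 → none → 0
10 → 7 → 1
7 → none → 0
Sum: 4 + 5 + 2 + 0 + 3 + 0 + 1 + 0 = 15

15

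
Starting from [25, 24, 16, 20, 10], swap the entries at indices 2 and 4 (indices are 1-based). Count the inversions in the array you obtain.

There are 8 inversions.

Positions 2 and 4 hold 24 and 20; after swapping, the array is [25, 20, 16, 24, 10].
For each element, count later entries that are smaller:
25: 4
20: 2
16: 1
24: 1
10: 0
Sum: 4 + 2 + 1 + 1 + 0 = 8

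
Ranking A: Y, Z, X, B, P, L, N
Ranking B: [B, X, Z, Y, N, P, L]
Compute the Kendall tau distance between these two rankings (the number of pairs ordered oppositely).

8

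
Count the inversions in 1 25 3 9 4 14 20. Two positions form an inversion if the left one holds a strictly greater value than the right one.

6

Out-of-order index pairs (1-indexed):
(2,3): 25 > 3
(2,4): 25 > 9
(2,5): 25 > 4
(2,6): 25 > 14
(2,7): 25 > 20
(4,5): 9 > 4
That's 6 pairs.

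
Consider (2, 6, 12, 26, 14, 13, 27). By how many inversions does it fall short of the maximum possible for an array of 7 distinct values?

18

Maximum inversions for 7 distinct elements is C(7, 2) = 7·6/2 = 21.
Current inversions — for each element, count later smaller elements:
2: 0
6: 0
12: 0
26: 2
14: 1
13: 0
27: 0
Current total: 0 + 0 + 0 + 2 + 1 + 0 + 0 = 3
Shortfall: 21 − 3 = 18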